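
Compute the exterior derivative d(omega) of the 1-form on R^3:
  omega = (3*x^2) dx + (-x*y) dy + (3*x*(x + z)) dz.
d(omega) = (-y) dx ∧ dy + (6*x + 3*z) dx ∧ dz

For a 1-form omega = sum_i f_i dx_i, the exterior derivative is
  d(omega) = sum_{i < j} (∂f_j/∂x_i - ∂f_i/∂x_j) dx_i ∧ dx_j.
  coefficient of dx ∧ dy: ∂f_2/∂x - ∂f_1/∂y = ∂(-x*y)/∂x - ∂(3*x^2)/∂y = -y
  coefficient of dx ∧ dz: ∂f_3/∂x - ∂f_1/∂z = ∂(3*x*(x + z))/∂x - ∂(3*x^2)/∂z = 6*x + 3*z
Assembling: d(omega) = (-y) dx ∧ dy + (6*x + 3*z) dx ∧ dz.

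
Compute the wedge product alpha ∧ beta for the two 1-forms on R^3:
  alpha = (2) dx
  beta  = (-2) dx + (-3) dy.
alpha ∧ beta = (-6) dx ∧ dy

Distribute the wedge, using dx_i ∧ dx_j = -dx_j ∧ dx_i and dx_i ∧ dx_i = 0. For each pair (i, j) with i < j, the coefficient of dx_i ∧ dx_j in alpha ∧ beta is (alpha_i * beta_j - alpha_j * beta_i). Collecting: alpha ∧ beta = (-6) dx ∧ dy.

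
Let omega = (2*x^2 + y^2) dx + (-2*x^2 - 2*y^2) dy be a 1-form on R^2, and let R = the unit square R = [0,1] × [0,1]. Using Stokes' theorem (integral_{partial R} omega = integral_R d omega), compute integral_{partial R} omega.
integral_(partial R) omega = -3

Stokes: integral_partial_R omega = integral_R d omega with d omega = (∂Q/∂x - ∂P/∂y) dx ∧ dy.
  ∂Q/∂x = -4*x
  ∂P/∂y = 2*y
  integrand = ∂Q/∂x - ∂P/∂y = -4*x - 2*y.
Integrating over R: integral_0^1 integral_0^1 (-4*x - 2*y) dx dy = -3.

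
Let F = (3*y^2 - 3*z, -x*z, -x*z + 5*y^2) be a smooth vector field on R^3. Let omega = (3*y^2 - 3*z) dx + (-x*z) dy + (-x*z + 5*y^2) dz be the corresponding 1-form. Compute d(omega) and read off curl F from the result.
d(omega) = (x + 10*y) dy ∧ dz + (z - 3) dz ∧ dx + (-6*y - z) dx ∧ dy; curl F = (x + 10*y, z - 3, -6*y - z)

d omega = sum_{i<j} (∂f_j/∂x_i - ∂f_i/∂x_j) dx_i ∧ dx_j. Under the identification (dy ∧ dz, dz ∧ dx, dx ∧ dy) ↔ (e_x, e_y, e_z), the coefficients are exactly the components of curl F. Compute:
  ∂R/∂y - ∂Q/∂z = (10*y) - (-x) = x + 10*y
  ∂P/∂z - ∂R/∂x = (-3) - (-z) = z - 3
  ∂Q/∂x - ∂P/∂y = (-z) - (6*y) = -6*y - z.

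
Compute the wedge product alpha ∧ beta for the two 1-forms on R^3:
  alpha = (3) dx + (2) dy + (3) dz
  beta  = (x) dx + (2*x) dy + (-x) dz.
alpha ∧ beta = (4*x) dx ∧ dy + (-6*x) dx ∧ dz + (-8*x) dy ∧ dz

Distribute the wedge, using dx_i ∧ dx_j = -dx_j ∧ dx_i and dx_i ∧ dx_i = 0. For each pair (i, j) with i < j, the coefficient of dx_i ∧ dx_j in alpha ∧ beta is (alpha_i * beta_j - alpha_j * beta_i). Collecting: alpha ∧ beta = (4*x) dx ∧ dy + (-6*x) dx ∧ dz + (-8*x) dy ∧ dz.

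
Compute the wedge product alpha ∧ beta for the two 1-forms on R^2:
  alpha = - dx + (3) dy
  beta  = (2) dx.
alpha ∧ beta = (-6) dx ∧ dy

Distribute the wedge, using dx_i ∧ dx_j = -dx_j ∧ dx_i and dx_i ∧ dx_i = 0. For each pair (i, j) with i < j, the coefficient of dx_i ∧ dx_j in alpha ∧ beta is (alpha_i * beta_j - alpha_j * beta_i). Collecting: alpha ∧ beta = (-6) dx ∧ dy.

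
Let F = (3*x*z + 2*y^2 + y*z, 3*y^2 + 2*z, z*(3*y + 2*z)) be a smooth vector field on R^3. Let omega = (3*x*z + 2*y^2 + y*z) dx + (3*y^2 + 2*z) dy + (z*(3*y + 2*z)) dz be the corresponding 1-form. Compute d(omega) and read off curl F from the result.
d(omega) = (3*z - 2) dy ∧ dz + (3*x + y) dz ∧ dx + (-4*y - z) dx ∧ dy; curl F = (3*z - 2, 3*x + y, -4*y - z)

d omega = sum_{i<j} (∂f_j/∂x_i - ∂f_i/∂x_j) dx_i ∧ dx_j. Under the identification (dy ∧ dz, dz ∧ dx, dx ∧ dy) ↔ (e_x, e_y, e_z), the coefficients are exactly the components of curl F. Compute:
  ∂R/∂y - ∂Q/∂z = (3*z) - (2) = 3*z - 2
  ∂P/∂z - ∂R/∂x = (3*x + y) - (0) = 3*x + y
  ∂Q/∂x - ∂P/∂y = (0) - (4*y + z) = -4*y - z.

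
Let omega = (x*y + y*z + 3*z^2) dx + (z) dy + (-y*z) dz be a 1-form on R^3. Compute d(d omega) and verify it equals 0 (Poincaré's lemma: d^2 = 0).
d(d omega) = 0

Step 1: d omega = sum_{i<j} (∂f_j/∂x_i - ∂f_i/∂x_j) dx_i ∧ dx_j:
  coeff of dx ∧ dy: -x - z
  coeff of dx ∧ dz: -y - 6*z
  coeff of dy ∧ dz: -z - 1
Step 2: Apply d again to each 2-form coefficient. The only possible 3-form in R^3 is dx ∧ dy ∧ dz, with coefficient
  ∂(coeff of dy∧dz)/∂x - ∂(coeff of dx∧dz)/∂y + ∂(coeff of dx∧dy)/∂z
  = ∂/∂x (-z - 1) - ∂/∂y (-y - 6*z) + ∂/∂z (-x - z).
Each of these terms simplifies to sums of mixed partials that cancel in pairs. The result is 0 (by equality of mixed partials for smooth functions — Schwarz / Clairaut).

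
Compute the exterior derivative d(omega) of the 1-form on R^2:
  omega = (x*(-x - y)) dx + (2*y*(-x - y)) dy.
d(omega) = (x - 2*y) dx ∧ dy

For a 1-form omega = sum_i f_i dx_i, the exterior derivative is
  d(omega) = sum_{i < j} (∂f_j/∂x_i - ∂f_i/∂x_j) dx_i ∧ dx_j.
  coefficient of dx ∧ dy: ∂f_2/∂x - ∂f_1/∂y = ∂(2*y*(-x - y))/∂x - ∂(x*(-x - y))/∂y = x - 2*y
Assembling: d(omega) = (x - 2*y) dx ∧ dy.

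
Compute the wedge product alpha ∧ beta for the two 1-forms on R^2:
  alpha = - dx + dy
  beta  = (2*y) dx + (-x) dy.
alpha ∧ beta = (x - 2*y) dx ∧ dy

Distribute the wedge, using dx_i ∧ dx_j = -dx_j ∧ dx_i and dx_i ∧ dx_i = 0. For each pair (i, j) with i < j, the coefficient of dx_i ∧ dx_j in alpha ∧ beta is (alpha_i * beta_j - alpha_j * beta_i). Collecting: alpha ∧ beta = (x - 2*y) dx ∧ dy.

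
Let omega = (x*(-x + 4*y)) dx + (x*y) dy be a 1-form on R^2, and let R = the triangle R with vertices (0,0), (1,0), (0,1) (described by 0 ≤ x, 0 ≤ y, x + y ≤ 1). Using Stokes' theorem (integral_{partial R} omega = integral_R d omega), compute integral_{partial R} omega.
integral_(partial R) omega = -1/2

Stokes: integral_partial_R omega = integral_R d omega with d omega = (∂Q/∂x - ∂P/∂y) dx ∧ dy.
  ∂Q/∂x = y
  ∂P/∂y = 4*x
  integrand = ∂Q/∂x - ∂P/∂y = -4*x + y.
Integrating over R: integral_0^1 integral_0^{1-x} (-4*x + y) dy dx = -1/2.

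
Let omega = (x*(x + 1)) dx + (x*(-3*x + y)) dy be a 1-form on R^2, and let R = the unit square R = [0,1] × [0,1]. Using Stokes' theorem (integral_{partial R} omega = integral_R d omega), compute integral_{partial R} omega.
integral_(partial R) omega = -5/2

Stokes: integral_partial_R omega = integral_R d omega with d omega = (∂Q/∂x - ∂P/∂y) dx ∧ dy.
  ∂Q/∂x = -6*x + y
  ∂P/∂y = 0
  integrand = ∂Q/∂x - ∂P/∂y = -6*x + y.
Integrating over R: integral_0^1 integral_0^1 (-6*x + y) dx dy = -5/2.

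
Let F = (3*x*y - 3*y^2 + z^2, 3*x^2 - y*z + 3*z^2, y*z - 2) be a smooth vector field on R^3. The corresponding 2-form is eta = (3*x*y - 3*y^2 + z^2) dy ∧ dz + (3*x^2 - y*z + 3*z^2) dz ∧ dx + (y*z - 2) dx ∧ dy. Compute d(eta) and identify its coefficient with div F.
d(eta) = (4*y - z) dx ∧ dy ∧ dz; div F = 4*y - z

For a 2-form in R^3 of the form above, applying d gives a 3-form with coefficient ∂P/∂x + ∂Q/∂y + ∂R/∂z:
  ∂P/∂x = 3*y
  ∂Q/∂y = -z
  ∂R/∂z = y
Sum = 4*y - z, which is exactly div F.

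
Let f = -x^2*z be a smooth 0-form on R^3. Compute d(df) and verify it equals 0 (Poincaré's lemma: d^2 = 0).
d(df) = 0

Step 1: df = sum_i (∂f/∂x_i) dx_i = (-2*x*z) dx + (0) dy + (-x^2) dz.
Step 2: Apply d again. Using the 1-form formula, the coefficient of dx ∧ dy in d(df) is ∂^2 f/∂x ∂y - ∂^2 f/∂y ∂x = (0) - (0) = 0 (equality of mixed partials for smooth f).
Similarly for dx ∧ dz and dy ∧ dz — all coefficients vanish. So d(df) = 0.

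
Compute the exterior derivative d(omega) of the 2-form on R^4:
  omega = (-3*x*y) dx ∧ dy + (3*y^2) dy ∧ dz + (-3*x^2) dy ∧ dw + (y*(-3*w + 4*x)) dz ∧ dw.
d(omega) = (-6*x) dx ∧ dy ∧ dw + (4*y) dx ∧ dz ∧ dw + (-3*w + 4*x) dy ∧ dz ∧ dw

For a 2-form omega = sum_{i<j} g_{ij} dx_i ∧ dx_j, the exterior derivative is
  d(omega) = sum_{i<j} d(g_{ij}) ∧ dx_i ∧ dx_j = sum_{i<j, k} (∂g_{ij}/∂x_k) dx_k ∧ dx_i ∧ dx_j.
Expand each term, using dx_k ∧ dx_i ∧ dx_j = sgn(permutation) dx_{(a)} ∧ dx_{(b)} ∧ dx_{(c)} with (a < b < c) sorted:
  d(-3*x^2) includes (∂/∂x)(-3*x^2) dx = (-6*x) dx, which multiplied by dy ∧ dw gives (-6*x) dx ∧ dy ∧ dw
  d(y*(-3*w + 4*x)) includes (∂/∂x)(y*(-3*w + 4*x)) dx = (4*y) dx, which multiplied by dz ∧ dw gives (4*y) dx ∧ dz ∧ dw
  d(y*(-3*w + 4*x)) includes (∂/∂y)(y*(-3*w + 4*x)) dy = (-3*w + 4*x) dy, which multiplied by dz ∧ dw gives (-3*w + 4*x) dy ∧ dz ∧ dw
Collecting like 3-forms: d(omega) = (-6*x) dx ∧ dy ∧ dw + (4*y) dx ∧ dz ∧ dw + (-3*w + 4*x) dy ∧ dz ∧ dw.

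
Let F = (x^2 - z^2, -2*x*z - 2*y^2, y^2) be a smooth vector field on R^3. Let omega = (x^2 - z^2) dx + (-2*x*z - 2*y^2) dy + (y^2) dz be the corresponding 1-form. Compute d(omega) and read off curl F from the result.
d(omega) = (2*x + 2*y) dy ∧ dz + (-2*z) dz ∧ dx + (-2*z) dx ∧ dy; curl F = (2*x + 2*y, -2*z, -2*z)

d omega = sum_{i<j} (∂f_j/∂x_i - ∂f_i/∂x_j) dx_i ∧ dx_j. Under the identification (dy ∧ dz, dz ∧ dx, dx ∧ dy) ↔ (e_x, e_y, e_z), the coefficients are exactly the components of curl F. Compute:
  ∂R/∂y - ∂Q/∂z = (2*y) - (-2*x) = 2*x + 2*y
  ∂P/∂z - ∂R/∂x = (-2*z) - (0) = -2*z
  ∂Q/∂x - ∂P/∂y = (-2*z) - (0) = -2*z.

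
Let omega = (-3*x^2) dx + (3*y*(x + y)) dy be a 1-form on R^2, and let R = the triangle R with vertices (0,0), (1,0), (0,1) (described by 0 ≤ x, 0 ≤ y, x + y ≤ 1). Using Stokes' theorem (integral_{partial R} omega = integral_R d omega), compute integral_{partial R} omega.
integral_(partial R) omega = 1/2

Stokes: integral_partial_R omega = integral_R d omega with d omega = (∂Q/∂x - ∂P/∂y) dx ∧ dy.
  ∂Q/∂x = 3*y
  ∂P/∂y = 0
  integrand = ∂Q/∂x - ∂P/∂y = 3*y.
Integrating over R: integral_0^1 integral_0^{1-x} (3*y) dy dx = 1/2.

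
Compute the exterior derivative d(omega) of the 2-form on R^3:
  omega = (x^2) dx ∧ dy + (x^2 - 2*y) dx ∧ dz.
d(omega) = (2) dx ∧ dy ∧ dz

For a 2-form omega = sum_{i<j} g_{ij} dx_i ∧ dx_j, the exterior derivative is
  d(omega) = sum_{i<j} d(g_{ij}) ∧ dx_i ∧ dx_j = sum_{i<j, k} (∂g_{ij}/∂x_k) dx_k ∧ dx_i ∧ dx_j.
Expand each term, using dx_k ∧ dx_i ∧ dx_j = sgn(permutation) dx_{(a)} ∧ dx_{(b)} ∧ dx_{(c)} with (a < b < c) sorted:
  d(x^2 - 2*y) includes (∂/∂y)(x^2 - 2*y) dy = (-2) dy, which multiplied by dx ∧ dz gives (2) dx ∧ dy ∧ dz
Collecting like 3-forms: d(omega) = (2) dx ∧ dy ∧ dz.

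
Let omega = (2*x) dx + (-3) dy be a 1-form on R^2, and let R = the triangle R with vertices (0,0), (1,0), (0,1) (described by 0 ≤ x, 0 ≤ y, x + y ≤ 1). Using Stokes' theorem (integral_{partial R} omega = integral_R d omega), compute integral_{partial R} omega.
integral_(partial R) omega = 0

Stokes: integral_partial_R omega = integral_R d omega with d omega = (∂Q/∂x - ∂P/∂y) dx ∧ dy.
  ∂Q/∂x = 0
  ∂P/∂y = 0
  integrand = ∂Q/∂x - ∂P/∂y = 0.
Integrating over R: integral_0^1 integral_0^{1-x} (0) dy dx = 0.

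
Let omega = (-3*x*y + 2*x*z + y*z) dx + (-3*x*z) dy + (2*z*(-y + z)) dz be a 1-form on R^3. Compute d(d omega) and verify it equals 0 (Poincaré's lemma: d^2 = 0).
d(d omega) = 0

Step 1: d omega = sum_{i<j} (∂f_j/∂x_i - ∂f_i/∂x_j) dx_i ∧ dx_j:
  coeff of dx ∧ dy: 3*x - 4*z
  coeff of dx ∧ dz: -2*x - y
  coeff of dy ∧ dz: 3*x - 2*z
Step 2: Apply d again to each 2-form coefficient. The only possible 3-form in R^3 is dx ∧ dy ∧ dz, with coefficient
  ∂(coeff of dy∧dz)/∂x - ∂(coeff of dx∧dz)/∂y + ∂(coeff of dx∧dy)/∂z
  = ∂/∂x (3*x - 2*z) - ∂/∂y (-2*x - y) + ∂/∂z (3*x - 4*z).
Each of these terms simplifies to sums of mixed partials that cancel in pairs. The result is 0 (by equality of mixed partials for smooth functions — Schwarz / Clairaut).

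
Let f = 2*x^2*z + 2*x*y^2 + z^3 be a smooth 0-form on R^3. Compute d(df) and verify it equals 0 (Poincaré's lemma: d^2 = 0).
d(df) = 0

Step 1: df = sum_i (∂f/∂x_i) dx_i = (4*x*z + 2*y^2) dx + (4*x*y) dy + (2*x^2 + 3*z^2) dz.
Step 2: Apply d again. Using the 1-form formula, the coefficient of dx ∧ dy in d(df) is ∂^2 f/∂x ∂y - ∂^2 f/∂y ∂x = (4*y) - (4*y) = 0 (equality of mixed partials for smooth f).
Similarly for dx ∧ dz and dy ∧ dz — all coefficients vanish. So d(df) = 0.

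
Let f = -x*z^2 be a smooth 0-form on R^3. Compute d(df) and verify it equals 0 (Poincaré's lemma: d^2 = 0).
d(df) = 0

Step 1: df = sum_i (∂f/∂x_i) dx_i = (-z^2) dx + (0) dy + (-2*x*z) dz.
Step 2: Apply d again. Using the 1-form formula, the coefficient of dx ∧ dy in d(df) is ∂^2 f/∂x ∂y - ∂^2 f/∂y ∂x = (0) - (0) = 0 (equality of mixed partials for smooth f).
Similarly for dx ∧ dz and dy ∧ dz — all coefficients vanish. So d(df) = 0.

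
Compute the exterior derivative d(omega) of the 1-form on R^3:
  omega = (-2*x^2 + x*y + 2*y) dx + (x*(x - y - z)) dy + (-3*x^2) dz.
d(omega) = (x - y - z - 2) dx ∧ dy + (-6*x) dx ∧ dz + (x) dy ∧ dz

For a 1-form omega = sum_i f_i dx_i, the exterior derivative is
  d(omega) = sum_{i < j} (∂f_j/∂x_i - ∂f_i/∂x_j) dx_i ∧ dx_j.
  coefficient of dx ∧ dy: ∂f_2/∂x - ∂f_1/∂y = ∂(x*(x - y - z))/∂x - ∂(-2*x^2 + x*y + 2*y)/∂y = x - y - z - 2
  coefficient of dx ∧ dz: ∂f_3/∂x - ∂f_1/∂z = ∂(-3*x^2)/∂x - ∂(-2*x^2 + x*y + 2*y)/∂z = -6*x
  coefficient of dy ∧ dz: ∂f_3/∂y - ∂f_2/∂z = ∂(-3*x^2)/∂y - ∂(x*(x - y - z))/∂z = x
Assembling: d(omega) = (x - y - z - 2) dx ∧ dy + (-6*x) dx ∧ dz + (x) dy ∧ dz.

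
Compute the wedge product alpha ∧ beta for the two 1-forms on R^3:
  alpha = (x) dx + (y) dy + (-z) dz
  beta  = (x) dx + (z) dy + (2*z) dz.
alpha ∧ beta = (x*(-y + z)) dx ∧ dy + (3*x*z) dx ∧ dz + (z*(2*y + z)) dy ∧ dz

Distribute the wedge, using dx_i ∧ dx_j = -dx_j ∧ dx_i and dx_i ∧ dx_i = 0. For each pair (i, j) with i < j, the coefficient of dx_i ∧ dx_j in alpha ∧ beta is (alpha_i * beta_j - alpha_j * beta_i). Collecting: alpha ∧ beta = (x*(-y + z)) dx ∧ dy + (3*x*z) dx ∧ dz + (z*(2*y + z)) dy ∧ dz.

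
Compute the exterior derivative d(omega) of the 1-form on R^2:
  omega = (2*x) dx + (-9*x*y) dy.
d(omega) = (-9*y) dx ∧ dy

For a 1-form omega = sum_i f_i dx_i, the exterior derivative is
  d(omega) = sum_{i < j} (∂f_j/∂x_i - ∂f_i/∂x_j) dx_i ∧ dx_j.
  coefficient of dx ∧ dy: ∂f_2/∂x - ∂f_1/∂y = ∂(-9*x*y)/∂x - ∂(2*x)/∂y = -9*y
Assembling: d(omega) = (-9*y) dx ∧ dy.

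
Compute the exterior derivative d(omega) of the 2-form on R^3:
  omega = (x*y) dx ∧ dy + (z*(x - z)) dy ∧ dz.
d(omega) = (z) dx ∧ dy ∧ dz

For a 2-form omega = sum_{i<j} g_{ij} dx_i ∧ dx_j, the exterior derivative is
  d(omega) = sum_{i<j} d(g_{ij}) ∧ dx_i ∧ dx_j = sum_{i<j, k} (∂g_{ij}/∂x_k) dx_k ∧ dx_i ∧ dx_j.
Expand each term, using dx_k ∧ dx_i ∧ dx_j = sgn(permutation) dx_{(a)} ∧ dx_{(b)} ∧ dx_{(c)} with (a < b < c) sorted:
  d(z*(x - z)) includes (∂/∂x)(z*(x - z)) dx = (z) dx, which multiplied by dy ∧ dz gives (z) dx ∧ dy ∧ dz
Collecting like 3-forms: d(omega) = (z) dx ∧ dy ∧ dz.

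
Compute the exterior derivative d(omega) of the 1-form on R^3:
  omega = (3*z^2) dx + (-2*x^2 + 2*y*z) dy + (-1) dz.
d(omega) = (-4*x) dx ∧ dy + (-6*z) dx ∧ dz + (-2*y) dy ∧ dz

For a 1-form omega = sum_i f_i dx_i, the exterior derivative is
  d(omega) = sum_{i < j} (∂f_j/∂x_i - ∂f_i/∂x_j) dx_i ∧ dx_j.
  coefficient of dx ∧ dy: ∂f_2/∂x - ∂f_1/∂y = ∂(-2*x^2 + 2*y*z)/∂x - ∂(3*z^2)/∂y = -4*x
  coefficient of dx ∧ dz: ∂f_3/∂x - ∂f_1/∂z = ∂(-1)/∂x - ∂(3*z^2)/∂z = -6*z
  coefficient of dy ∧ dz: ∂f_3/∂y - ∂f_2/∂z = ∂(-1)/∂y - ∂(-2*x^2 + 2*y*z)/∂z = -2*y
Assembling: d(omega) = (-4*x) dx ∧ dy + (-6*z) dx ∧ dz + (-2*y) dy ∧ dz.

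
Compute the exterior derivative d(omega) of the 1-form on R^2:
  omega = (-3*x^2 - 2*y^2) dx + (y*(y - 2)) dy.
d(omega) = (4*y) dx ∧ dy

For a 1-form omega = sum_i f_i dx_i, the exterior derivative is
  d(omega) = sum_{i < j} (∂f_j/∂x_i - ∂f_i/∂x_j) dx_i ∧ dx_j.
  coefficient of dx ∧ dy: ∂f_2/∂x - ∂f_1/∂y = ∂(y*(y - 2))/∂x - ∂(-3*x^2 - 2*y^2)/∂y = 4*y
Assembling: d(omega) = (4*y) dx ∧ dy.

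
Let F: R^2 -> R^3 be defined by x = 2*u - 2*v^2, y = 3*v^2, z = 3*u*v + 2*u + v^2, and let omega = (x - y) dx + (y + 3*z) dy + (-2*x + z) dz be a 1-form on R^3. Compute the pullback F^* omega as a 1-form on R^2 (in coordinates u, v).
F^* omega = (v^2*(9*u + 15*v)) du + (9*u^2*v - 6*u^2 + 75*u*v^2 + 24*u*v + 66*v^3) dv

Using F^*(f dg) = (f ∘ F) d(g ∘ F), substitute each coordinate x_i by F_i(u, v) in f_i, and replace dx_i by d F_i = (∂F_i/∂u) du + (∂F_i/∂v) dv.
  For the x component: f_1(F) = 2*u - 5*v^2; d F_1 = (2) du + (-4*v) dv
  For the y component: f_2(F) = 9*u*v + 6*u + 6*v^2; d F_2 = (0) du + (6*v) dv
  For the z component: f_3(F) = 3*u*v - 2*u + 5*v^2; d F_3 = (3*v + 2) du + (3*u + 2*v) dv
Combining and collecting du, dv coefficients:
  coeff of du: v^2*(9*u + 15*v)
  coeff of dv: 9*u^2*v - 6*u^2 + 75*u*v^2 + 24*u*v + 66*v^3
F^* omega = (v^2*(9*u + 15*v)) du + (9*u^2*v - 6*u^2 + 75*u*v^2 + 24*u*v + 66*v^3) dv.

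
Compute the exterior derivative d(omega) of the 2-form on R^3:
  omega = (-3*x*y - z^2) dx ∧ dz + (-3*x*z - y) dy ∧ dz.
d(omega) = (3*x - 3*z) dx ∧ dy ∧ dz

For a 2-form omega = sum_{i<j} g_{ij} dx_i ∧ dx_j, the exterior derivative is
  d(omega) = sum_{i<j} d(g_{ij}) ∧ dx_i ∧ dx_j = sum_{i<j, k} (∂g_{ij}/∂x_k) dx_k ∧ dx_i ∧ dx_j.
Expand each term, using dx_k ∧ dx_i ∧ dx_j = sgn(permutation) dx_{(a)} ∧ dx_{(b)} ∧ dx_{(c)} with (a < b < c) sorted:
  d(-3*x*y - z^2) includes (∂/∂y)(-3*x*y - z^2) dy = (-3*x) dy, which multiplied by dx ∧ dz gives (3*x) dx ∧ dy ∧ dz
  d(-3*x*z - y) includes (∂/∂x)(-3*x*z - y) dx = (-3*z) dx, which multiplied by dy ∧ dz gives (-3*z) dx ∧ dy ∧ dz
Collecting like 3-forms: d(omega) = (3*x - 3*z) dx ∧ dy ∧ dz.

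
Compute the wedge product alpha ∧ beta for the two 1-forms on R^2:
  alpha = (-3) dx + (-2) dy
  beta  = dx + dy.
alpha ∧ beta = (-1) dx ∧ dy

Distribute the wedge, using dx_i ∧ dx_j = -dx_j ∧ dx_i and dx_i ∧ dx_i = 0. For each pair (i, j) with i < j, the coefficient of dx_i ∧ dx_j in alpha ∧ beta is (alpha_i * beta_j - alpha_j * beta_i). Collecting: alpha ∧ beta = (-1) dx ∧ dy.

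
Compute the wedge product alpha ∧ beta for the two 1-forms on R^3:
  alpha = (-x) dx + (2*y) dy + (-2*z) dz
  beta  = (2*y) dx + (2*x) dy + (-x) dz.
alpha ∧ beta = (-2*x^2 - 4*y^2) dx ∧ dy + (x^2 + 4*y*z) dx ∧ dz + (2*x*(-y + 2*z)) dy ∧ dz

Distribute the wedge, using dx_i ∧ dx_j = -dx_j ∧ dx_i and dx_i ∧ dx_i = 0. For each pair (i, j) with i < j, the coefficient of dx_i ∧ dx_j in alpha ∧ beta is (alpha_i * beta_j - alpha_j * beta_i). Collecting: alpha ∧ beta = (-2*x^2 - 4*y^2) dx ∧ dy + (x^2 + 4*y*z) dx ∧ dz + (2*x*(-y + 2*z)) dy ∧ dz.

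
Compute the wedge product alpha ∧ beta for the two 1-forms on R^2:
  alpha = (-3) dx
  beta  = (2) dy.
alpha ∧ beta = (-6) dx ∧ dy

Distribute the wedge, using dx_i ∧ dx_j = -dx_j ∧ dx_i and dx_i ∧ dx_i = 0. For each pair (i, j) with i < j, the coefficient of dx_i ∧ dx_j in alpha ∧ beta is (alpha_i * beta_j - alpha_j * beta_i). Collecting: alpha ∧ beta = (-6) dx ∧ dy.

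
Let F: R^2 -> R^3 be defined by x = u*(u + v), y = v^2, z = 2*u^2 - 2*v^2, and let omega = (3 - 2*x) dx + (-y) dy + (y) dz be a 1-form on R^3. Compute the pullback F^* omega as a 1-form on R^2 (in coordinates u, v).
F^* omega = (-4*u^3 - 6*u^2*v + 2*u*v^2 + 6*u + 3*v) du + (-2*u^3 - 2*u^2*v + 3*u - 6*v^3) dv

Using F^*(f dg) = (f ∘ F) d(g ∘ F), substitute each coordinate x_i by F_i(u, v) in f_i, and replace dx_i by d F_i = (∂F_i/∂u) du + (∂F_i/∂v) dv.
  For the x component: f_1(F) = -2*u^2 - 2*u*v + 3; d F_1 = (2*u + v) du + (u) dv
  For the y component: f_2(F) = -v^2; d F_2 = (0) du + (2*v) dv
  For the z component: f_3(F) = v^2; d F_3 = (4*u) du + (-4*v) dv
Combining and collecting du, dv coefficients:
  coeff of du: -4*u^3 - 6*u^2*v + 2*u*v^2 + 6*u + 3*v
  coeff of dv: -2*u^3 - 2*u^2*v + 3*u - 6*v^3
F^* omega = (-4*u^3 - 6*u^2*v + 2*u*v^2 + 6*u + 3*v) du + (-2*u^3 - 2*u^2*v + 3*u - 6*v^3) dv.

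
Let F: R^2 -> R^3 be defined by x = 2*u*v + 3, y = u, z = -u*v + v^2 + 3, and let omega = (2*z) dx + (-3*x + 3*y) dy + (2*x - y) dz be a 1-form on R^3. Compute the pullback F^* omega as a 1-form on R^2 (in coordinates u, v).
F^* omega = (-8*u*v^2 - 5*u*v + 3*u + 4*v^3 + 6*v - 9) du + (-8*u^2*v + u^2 + 12*u*v^2 - 2*u*v + 6*u + 12*v) dv

Using F^*(f dg) = (f ∘ F) d(g ∘ F), substitute each coordinate x_i by F_i(u, v) in f_i, and replace dx_i by d F_i = (∂F_i/∂u) du + (∂F_i/∂v) dv.
  For the x component: f_1(F) = -2*u*v + 2*v^2 + 6; d F_1 = (2*v) du + (2*u) dv
  For the y component: f_2(F) = -6*u*v + 3*u - 9; d F_2 = (1) du + (0) dv
  For the z component: f_3(F) = 4*u*v - u + 6; d F_3 = (-v) du + (-u + 2*v) dv
Combining and collecting du, dv coefficients:
  coeff of du: -8*u*v^2 - 5*u*v + 3*u + 4*v^3 + 6*v - 9
  coeff of dv: -8*u^2*v + u^2 + 12*u*v^2 - 2*u*v + 6*u + 12*v
F^* omega = (-8*u*v^2 - 5*u*v + 3*u + 4*v^3 + 6*v - 9) du + (-8*u^2*v + u^2 + 12*u*v^2 - 2*u*v + 6*u + 12*v) dv.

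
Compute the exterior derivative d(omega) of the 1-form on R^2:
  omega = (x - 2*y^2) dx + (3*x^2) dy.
d(omega) = (6*x + 4*y) dx ∧ dy

For a 1-form omega = sum_i f_i dx_i, the exterior derivative is
  d(omega) = sum_{i < j} (∂f_j/∂x_i - ∂f_i/∂x_j) dx_i ∧ dx_j.
  coefficient of dx ∧ dy: ∂f_2/∂x - ∂f_1/∂y = ∂(3*x^2)/∂x - ∂(x - 2*y^2)/∂y = 6*x + 4*y
Assembling: d(omega) = (6*x + 4*y) dx ∧ dy.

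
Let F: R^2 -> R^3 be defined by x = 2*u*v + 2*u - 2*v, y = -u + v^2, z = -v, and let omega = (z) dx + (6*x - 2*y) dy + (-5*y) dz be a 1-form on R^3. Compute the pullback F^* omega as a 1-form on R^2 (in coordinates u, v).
F^* omega = (-12*u*v - 14*u + 10*v) du + (24*u*v^2 + 26*u*v - 5*u - 4*v^3 - 19*v^2 + 2*v) dv

Using F^*(f dg) = (f ∘ F) d(g ∘ F), substitute each coordinate x_i by F_i(u, v) in f_i, and replace dx_i by d F_i = (∂F_i/∂u) du + (∂F_i/∂v) dv.
  For the x component: f_1(F) = -v; d F_1 = (2*v + 2) du + (2*u - 2) dv
  For the y component: f_2(F) = 12*u*v + 14*u - 2*v^2 - 12*v; d F_2 = (-1) du + (2*v) dv
  For the z component: f_3(F) = 5*u - 5*v^2; d F_3 = (0) du + (-1) dv
Combining and collecting du, dv coefficients:
  coeff of du: -12*u*v - 14*u + 10*v
  coeff of dv: 24*u*v^2 + 26*u*v - 5*u - 4*v^3 - 19*v^2 + 2*v
F^* omega = (-12*u*v - 14*u + 10*v) du + (24*u*v^2 + 26*u*v - 5*u - 4*v^3 - 19*v^2 + 2*v) dv.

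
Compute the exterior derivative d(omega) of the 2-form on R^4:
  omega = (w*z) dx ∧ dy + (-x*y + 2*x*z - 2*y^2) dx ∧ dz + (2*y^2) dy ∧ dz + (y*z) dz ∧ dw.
d(omega) = (w + x + 4*y) dx ∧ dy ∧ dz + (z) dx ∧ dy ∧ dw + (z) dy ∧ dz ∧ dw

For a 2-form omega = sum_{i<j} g_{ij} dx_i ∧ dx_j, the exterior derivative is
  d(omega) = sum_{i<j} d(g_{ij}) ∧ dx_i ∧ dx_j = sum_{i<j, k} (∂g_{ij}/∂x_k) dx_k ∧ dx_i ∧ dx_j.
Expand each term, using dx_k ∧ dx_i ∧ dx_j = sgn(permutation) dx_{(a)} ∧ dx_{(b)} ∧ dx_{(c)} with (a < b < c) sorted:
  d(w*z) includes (∂/∂z)(w*z) dz = (w) dz, which multiplied by dx ∧ dy gives (w) dx ∧ dy ∧ dz
  d(w*z) includes (∂/∂w)(w*z) dw = (z) dw, which multiplied by dx ∧ dy gives (z) dx ∧ dy ∧ dw
  d(-x*y + 2*x*z - 2*y^2) includes (∂/∂y)(-x*y + 2*x*z - 2*y^2) dy = (-x - 4*y) dy, which multiplied by dx ∧ dz gives (x + 4*y) dx ∧ dy ∧ dz
  d(y*z) includes (∂/∂y)(y*z) dy = (z) dy, which multiplied by dz ∧ dw gives (z) dy ∧ dz ∧ dw
Collecting like 3-forms: d(omega) = (w + x + 4*y) dx ∧ dy ∧ dz + (z) dx ∧ dy ∧ dw + (z) dy ∧ dz ∧ dw.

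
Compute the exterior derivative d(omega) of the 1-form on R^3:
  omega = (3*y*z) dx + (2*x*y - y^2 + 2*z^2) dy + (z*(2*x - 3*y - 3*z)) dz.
d(omega) = (2*y - 3*z) dx ∧ dy + (-3*y + 2*z) dx ∧ dz + (-7*z) dy ∧ dz

For a 1-form omega = sum_i f_i dx_i, the exterior derivative is
  d(omega) = sum_{i < j} (∂f_j/∂x_i - ∂f_i/∂x_j) dx_i ∧ dx_j.
  coefficient of dx ∧ dy: ∂f_2/∂x - ∂f_1/∂y = ∂(2*x*y - y^2 + 2*z^2)/∂x - ∂(3*y*z)/∂y = 2*y - 3*z
  coefficient of dx ∧ dz: ∂f_3/∂x - ∂f_1/∂z = ∂(z*(2*x - 3*y - 3*z))/∂x - ∂(3*y*z)/∂z = -3*y + 2*z
  coefficient of dy ∧ dz: ∂f_3/∂y - ∂f_2/∂z = ∂(z*(2*x - 3*y - 3*z))/∂y - ∂(2*x*y - y^2 + 2*z^2)/∂z = -7*z
Assembling: d(omega) = (2*y - 3*z) dx ∧ dy + (-3*y + 2*z) dx ∧ dz + (-7*z) dy ∧ dz.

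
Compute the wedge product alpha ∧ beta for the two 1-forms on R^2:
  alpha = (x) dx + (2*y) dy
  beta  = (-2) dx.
alpha ∧ beta = (4*y) dx ∧ dy

Distribute the wedge, using dx_i ∧ dx_j = -dx_j ∧ dx_i and dx_i ∧ dx_i = 0. For each pair (i, j) with i < j, the coefficient of dx_i ∧ dx_j in alpha ∧ beta is (alpha_i * beta_j - alpha_j * beta_i). Collecting: alpha ∧ beta = (4*y) dx ∧ dy.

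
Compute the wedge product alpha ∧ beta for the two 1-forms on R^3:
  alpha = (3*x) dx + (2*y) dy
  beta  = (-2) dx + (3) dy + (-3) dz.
alpha ∧ beta = (9*x + 4*y) dx ∧ dy + (-9*x) dx ∧ dz + (-6*y) dy ∧ dz

Distribute the wedge, using dx_i ∧ dx_j = -dx_j ∧ dx_i and dx_i ∧ dx_i = 0. For each pair (i, j) with i < j, the coefficient of dx_i ∧ dx_j in alpha ∧ beta is (alpha_i * beta_j - alpha_j * beta_i). Collecting: alpha ∧ beta = (9*x + 4*y) dx ∧ dy + (-9*x) dx ∧ dz + (-6*y) dy ∧ dz.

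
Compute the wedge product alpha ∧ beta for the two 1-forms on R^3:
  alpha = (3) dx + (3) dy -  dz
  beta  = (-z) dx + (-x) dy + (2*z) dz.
alpha ∧ beta = (-3*x + 3*z) dx ∧ dy + (5*z) dx ∧ dz + (-x + 6*z) dy ∧ dz

Distribute the wedge, using dx_i ∧ dx_j = -dx_j ∧ dx_i and dx_i ∧ dx_i = 0. For each pair (i, j) with i < j, the coefficient of dx_i ∧ dx_j in alpha ∧ beta is (alpha_i * beta_j - alpha_j * beta_i). Collecting: alpha ∧ beta = (-3*x + 3*z) dx ∧ dy + (5*z) dx ∧ dz + (-x + 6*z) dy ∧ dz.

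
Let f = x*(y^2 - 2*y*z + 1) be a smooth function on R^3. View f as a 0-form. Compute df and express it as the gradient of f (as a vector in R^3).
df = (y^2 - 2*y*z + 1) dx + (2*x*(y - z)) dy + (-2*x*y) dz; grad f = (y^2 - 2*y*z + 1, 2*x*(y - z), -2*x*y)

For a 0-form f, d f = (∂f/∂x) dx + (∂f/∂y) dy + (∂f/∂z) dz. The components of the vector representation are exactly the entries of grad f in Cartesian coordinates:
  ∂f/∂x = y^2 - 2*y*z + 1
  ∂f/∂y = 2*x*(y - z)
  ∂f/∂z = -2*x*y.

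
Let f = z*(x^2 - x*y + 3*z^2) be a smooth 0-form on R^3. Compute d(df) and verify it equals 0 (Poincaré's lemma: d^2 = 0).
d(df) = 0

Step 1: df = sum_i (∂f/∂x_i) dx_i = (z*(2*x - y)) dx + (-x*z) dy + (x^2 - x*y + 9*z^2) dz.
Step 2: Apply d again. Using the 1-form formula, the coefficient of dx ∧ dy in d(df) is ∂^2 f/∂x ∂y - ∂^2 f/∂y ∂x = (-z) - (-z) = 0 (equality of mixed partials for smooth f).
Similarly for dx ∧ dz and dy ∧ dz — all coefficients vanish. So d(df) = 0.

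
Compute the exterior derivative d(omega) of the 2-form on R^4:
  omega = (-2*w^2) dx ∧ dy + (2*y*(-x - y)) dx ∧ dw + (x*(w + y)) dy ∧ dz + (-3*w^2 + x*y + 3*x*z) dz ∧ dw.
d(omega) = (-4*w + 2*x + 4*y) dx ∧ dy ∧ dw + (w + y) dx ∧ dy ∧ dz + (2*x) dy ∧ dz ∧ dw + (y + 3*z) dx ∧ dz ∧ dw

For a 2-form omega = sum_{i<j} g_{ij} dx_i ∧ dx_j, the exterior derivative is
  d(omega) = sum_{i<j} d(g_{ij}) ∧ dx_i ∧ dx_j = sum_{i<j, k} (∂g_{ij}/∂x_k) dx_k ∧ dx_i ∧ dx_j.
Expand each term, using dx_k ∧ dx_i ∧ dx_j = sgn(permutation) dx_{(a)} ∧ dx_{(b)} ∧ dx_{(c)} with (a < b < c) sorted:
  d(-2*w^2) includes (∂/∂w)(-2*w^2) dw = (-4*w) dw, which multiplied by dx ∧ dy gives (-4*w) dx ∧ dy ∧ dw
  d(2*y*(-x - y)) includes (∂/∂y)(2*y*(-x - y)) dy = (-2*x - 4*y) dy, which multiplied by dx ∧ dw gives (2*x + 4*y) dx ∧ dy ∧ dw
  d(x*(w + y)) includes (∂/∂x)(x*(w + y)) dx = (w + y) dx, which multiplied by dy ∧ dz gives (w + y) dx ∧ dy ∧ dz
  d(x*(w + y)) includes (∂/∂w)(x*(w + y)) dw = (x) dw, which multiplied by dy ∧ dz gives (x) dy ∧ dz ∧ dw
  d(-3*w^2 + x*y + 3*x*z) includes (∂/∂x)(-3*w^2 + x*y + 3*x*z) dx = (y + 3*z) dx, which multiplied by dz ∧ dw gives (y + 3*z) dx ∧ dz ∧ dw
  d(-3*w^2 + x*y + 3*x*z) includes (∂/∂y)(-3*w^2 + x*y + 3*x*z) dy = (x) dy, which multiplied by dz ∧ dw gives (x) dy ∧ dz ∧ dw
Collecting like 3-forms: d(omega) = (-4*w + 2*x + 4*y) dx ∧ dy ∧ dw + (w + y) dx ∧ dy ∧ dz + (2*x) dy ∧ dz ∧ dw + (y + 3*z) dx ∧ dz ∧ dw.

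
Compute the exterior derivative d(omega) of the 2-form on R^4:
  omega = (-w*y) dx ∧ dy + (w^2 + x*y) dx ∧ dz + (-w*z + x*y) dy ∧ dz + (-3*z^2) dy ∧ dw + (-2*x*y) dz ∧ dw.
d(omega) = (-y) dx ∧ dy ∧ dw + (-x + y) dx ∧ dy ∧ dz + (2*w - 2*y) dx ∧ dz ∧ dw + (-2*x + 5*z) dy ∧ dz ∧ dw

For a 2-form omega = sum_{i<j} g_{ij} dx_i ∧ dx_j, the exterior derivative is
  d(omega) = sum_{i<j} d(g_{ij}) ∧ dx_i ∧ dx_j = sum_{i<j, k} (∂g_{ij}/∂x_k) dx_k ∧ dx_i ∧ dx_j.
Expand each term, using dx_k ∧ dx_i ∧ dx_j = sgn(permutation) dx_{(a)} ∧ dx_{(b)} ∧ dx_{(c)} with (a < b < c) sorted:
  d(-w*y) includes (∂/∂w)(-w*y) dw = (-y) dw, which multiplied by dx ∧ dy gives (-y) dx ∧ dy ∧ dw
  d(w^2 + x*y) includes (∂/∂y)(w^2 + x*y) dy = (x) dy, which multiplied by dx ∧ dz gives (-x) dx ∧ dy ∧ dz
  d(w^2 + x*y) includes (∂/∂w)(w^2 + x*y) dw = (2*w) dw, which multiplied by dx ∧ dz gives (2*w) dx ∧ dz ∧ dw
  d(-w*z + x*y) includes (∂/∂x)(-w*z + x*y) dx = (y) dx, which multiplied by dy ∧ dz gives (y) dx ∧ dy ∧ dz
  d(-w*z + x*y) includes (∂/∂w)(-w*z + x*y) dw = (-z) dw, which multiplied by dy ∧ dz gives (-z) dy ∧ dz ∧ dw
  d(-3*z^2) includes (∂/∂z)(-3*z^2) dz = (-6*z) dz, which multiplied by dy ∧ dw gives (6*z) dy ∧ dz ∧ dw
  d(-2*x*y) includes (∂/∂x)(-2*x*y) dx = (-2*y) dx, which multiplied by dz ∧ dw gives (-2*y) dx ∧ dz ∧ dw
  d(-2*x*y) includes (∂/∂y)(-2*x*y) dy = (-2*x) dy, which multiplied by dz ∧ dw gives (-2*x) dy ∧ dz ∧ dw
Collecting like 3-forms: d(omega) = (-y) dx ∧ dy ∧ dw + (-x + y) dx ∧ dy ∧ dz + (2*w - 2*y) dx ∧ dz ∧ dw + (-2*x + 5*z) dy ∧ dz ∧ dw.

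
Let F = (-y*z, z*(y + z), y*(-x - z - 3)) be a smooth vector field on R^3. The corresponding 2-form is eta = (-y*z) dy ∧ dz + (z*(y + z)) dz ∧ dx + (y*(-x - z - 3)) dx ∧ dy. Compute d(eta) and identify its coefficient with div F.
d(eta) = (-y + z) dx ∧ dy ∧ dz; div F = -y + z

For a 2-form in R^3 of the form above, applying d gives a 3-form with coefficient ∂P/∂x + ∂Q/∂y + ∂R/∂z:
  ∂P/∂x = 0
  ∂Q/∂y = z
  ∂R/∂z = -y
Sum = -y + z, which is exactly div F.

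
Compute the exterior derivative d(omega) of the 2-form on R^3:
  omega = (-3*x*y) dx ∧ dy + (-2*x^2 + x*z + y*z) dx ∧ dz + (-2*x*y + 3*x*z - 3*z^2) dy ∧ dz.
d(omega) = (-2*y + 2*z) dx ∧ dy ∧ dz

For a 2-form omega = sum_{i<j} g_{ij} dx_i ∧ dx_j, the exterior derivative is
  d(omega) = sum_{i<j} d(g_{ij}) ∧ dx_i ∧ dx_j = sum_{i<j, k} (∂g_{ij}/∂x_k) dx_k ∧ dx_i ∧ dx_j.
Expand each term, using dx_k ∧ dx_i ∧ dx_j = sgn(permutation) dx_{(a)} ∧ dx_{(b)} ∧ dx_{(c)} with (a < b < c) sorted:
  d(-2*x^2 + x*z + y*z) includes (∂/∂y)(-2*x^2 + x*z + y*z) dy = (z) dy, which multiplied by dx ∧ dz gives (-z) dx ∧ dy ∧ dz
  d(-2*x*y + 3*x*z - 3*z^2) includes (∂/∂x)(-2*x*y + 3*x*z - 3*z^2) dx = (-2*y + 3*z) dx, which multiplied by dy ∧ dz gives (-2*y + 3*z) dx ∧ dy ∧ dz
Collecting like 3-forms: d(omega) = (-2*y + 2*z) dx ∧ dy ∧ dz.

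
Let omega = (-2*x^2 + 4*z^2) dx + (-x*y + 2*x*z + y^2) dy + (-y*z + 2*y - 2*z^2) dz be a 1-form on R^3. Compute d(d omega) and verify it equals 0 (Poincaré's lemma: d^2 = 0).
d(d omega) = 0

Step 1: d omega = sum_{i<j} (∂f_j/∂x_i - ∂f_i/∂x_j) dx_i ∧ dx_j:
  coeff of dx ∧ dy: -y + 2*z
  coeff of dx ∧ dz: -8*z
  coeff of dy ∧ dz: -2*x - z + 2
Step 2: Apply d again to each 2-form coefficient. The only possible 3-form in R^3 is dx ∧ dy ∧ dz, with coefficient
  ∂(coeff of dy∧dz)/∂x - ∂(coeff of dx∧dz)/∂y + ∂(coeff of dx∧dy)/∂z
  = ∂/∂x (-2*x - z + 2) - ∂/∂y (-8*z) + ∂/∂z (-y + 2*z).
Each of these terms simplifies to sums of mixed partials that cancel in pairs. The result is 0 (by equality of mixed partials for smooth functions — Schwarz / Clairaut).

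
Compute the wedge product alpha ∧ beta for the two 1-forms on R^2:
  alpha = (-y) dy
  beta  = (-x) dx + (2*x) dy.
alpha ∧ beta = (-x*y) dx ∧ dy

Distribute the wedge, using dx_i ∧ dx_j = -dx_j ∧ dx_i and dx_i ∧ dx_i = 0. For each pair (i, j) with i < j, the coefficient of dx_i ∧ dx_j in alpha ∧ beta is (alpha_i * beta_j - alpha_j * beta_i). Collecting: alpha ∧ beta = (-x*y) dx ∧ dy.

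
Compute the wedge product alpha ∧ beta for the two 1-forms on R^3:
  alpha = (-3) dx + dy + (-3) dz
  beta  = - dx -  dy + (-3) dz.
alpha ∧ beta = (4) dx ∧ dy + (6) dx ∧ dz + (-6) dy ∧ dz

Distribute the wedge, using dx_i ∧ dx_j = -dx_j ∧ dx_i and dx_i ∧ dx_i = 0. For each pair (i, j) with i < j, the coefficient of dx_i ∧ dx_j in alpha ∧ beta is (alpha_i * beta_j - alpha_j * beta_i). Collecting: alpha ∧ beta = (4) dx ∧ dy + (6) dx ∧ dz + (-6) dy ∧ dz.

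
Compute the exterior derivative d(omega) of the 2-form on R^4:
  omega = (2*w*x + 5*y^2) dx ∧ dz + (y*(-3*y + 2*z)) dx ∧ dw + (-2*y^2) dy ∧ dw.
d(omega) = (-10*y) dx ∧ dy ∧ dz + (2*x - 2*y) dx ∧ dz ∧ dw + (6*y - 2*z) dx ∧ dy ∧ dw

For a 2-form omega = sum_{i<j} g_{ij} dx_i ∧ dx_j, the exterior derivative is
  d(omega) = sum_{i<j} d(g_{ij}) ∧ dx_i ∧ dx_j = sum_{i<j, k} (∂g_{ij}/∂x_k) dx_k ∧ dx_i ∧ dx_j.
Expand each term, using dx_k ∧ dx_i ∧ dx_j = sgn(permutation) dx_{(a)} ∧ dx_{(b)} ∧ dx_{(c)} with (a < b < c) sorted:
  d(2*w*x + 5*y^2) includes (∂/∂y)(2*w*x + 5*y^2) dy = (10*y) dy, which multiplied by dx ∧ dz gives (-10*y) dx ∧ dy ∧ dz
  d(2*w*x + 5*y^2) includes (∂/∂w)(2*w*x + 5*y^2) dw = (2*x) dw, which multiplied by dx ∧ dz gives (2*x) dx ∧ dz ∧ dw
  d(y*(-3*y + 2*z)) includes (∂/∂y)(y*(-3*y + 2*z)) dy = (-6*y + 2*z) dy, which multiplied by dx ∧ dw gives (6*y - 2*z) dx ∧ dy ∧ dw
  d(y*(-3*y + 2*z)) includes (∂/∂z)(y*(-3*y + 2*z)) dz = (2*y) dz, which multiplied by dx ∧ dw gives (-2*y) dx ∧ dz ∧ dw
Collecting like 3-forms: d(omega) = (-10*y) dx ∧ dy ∧ dz + (2*x - 2*y) dx ∧ dz ∧ dw + (6*y - 2*z) dx ∧ dy ∧ dw.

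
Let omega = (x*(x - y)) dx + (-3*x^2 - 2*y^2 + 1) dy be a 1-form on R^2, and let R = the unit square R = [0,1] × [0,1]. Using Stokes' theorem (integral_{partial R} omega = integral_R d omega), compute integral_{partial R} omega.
integral_(partial R) omega = -5/2

Stokes: integral_partial_R omega = integral_R d omega with d omega = (∂Q/∂x - ∂P/∂y) dx ∧ dy.
  ∂Q/∂x = -6*x
  ∂P/∂y = -x
  integrand = ∂Q/∂x - ∂P/∂y = -5*x.
Integrating over R: integral_0^1 integral_0^1 (-5*x) dx dy = -5/2.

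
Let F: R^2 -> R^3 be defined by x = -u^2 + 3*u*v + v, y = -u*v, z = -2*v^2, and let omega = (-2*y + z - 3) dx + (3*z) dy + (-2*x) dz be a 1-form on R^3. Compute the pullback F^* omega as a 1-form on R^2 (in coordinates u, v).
F^* omega = (-4*u^2*v + 10*u*v^2 + 6*u - 9*v) du + (-2*u^2*v + 24*u*v^2 + 2*u*v - 9*u + 6*v^2 - 3) dv

Using F^*(f dg) = (f ∘ F) d(g ∘ F), substitute each coordinate x_i by F_i(u, v) in f_i, and replace dx_i by d F_i = (∂F_i/∂u) du + (∂F_i/∂v) dv.
  For the x component: f_1(F) = 2*u*v - 2*v^2 - 3; d F_1 = (-2*u + 3*v) du + (3*u + 1) dv
  For the y component: f_2(F) = -6*v^2; d F_2 = (-v) du + (-u) dv
  For the z component: f_3(F) = 2*u^2 - 6*u*v - 2*v; d F_3 = (0) du + (-4*v) dv
Combining and collecting du, dv coefficients:
  coeff of du: -4*u^2*v + 10*u*v^2 + 6*u - 9*v
  coeff of dv: -2*u^2*v + 24*u*v^2 + 2*u*v - 9*u + 6*v^2 - 3
F^* omega = (-4*u^2*v + 10*u*v^2 + 6*u - 9*v) du + (-2*u^2*v + 24*u*v^2 + 2*u*v - 9*u + 6*v^2 - 3) dv.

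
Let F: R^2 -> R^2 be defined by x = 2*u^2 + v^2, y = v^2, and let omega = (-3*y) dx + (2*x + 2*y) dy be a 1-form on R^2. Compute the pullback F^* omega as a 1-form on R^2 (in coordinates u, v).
F^* omega = (-12*u*v^2) du + (2*v*(4*u^2 + v^2)) dv

Using F^*(f dg) = (f ∘ F) d(g ∘ F), substitute each coordinate x_i by F_i(u, v) in f_i, and replace dx_i by d F_i = (∂F_i/∂u) du + (∂F_i/∂v) dv.
  For the x component: f_1(F) = -3*v^2; d F_1 = (4*u) du + (2*v) dv
  For the y component: f_2(F) = 4*u^2 + 4*v^2; d F_2 = (0) du + (2*v) dv
Combining and collecting du, dv coefficients:
  coeff of du: -12*u*v^2
  coeff of dv: 2*v*(4*u^2 + v^2)
F^* omega = (-12*u*v^2) du + (2*v*(4*u^2 + v^2)) dv.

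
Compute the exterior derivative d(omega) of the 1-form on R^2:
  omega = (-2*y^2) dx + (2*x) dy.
d(omega) = (4*y + 2) dx ∧ dy

For a 1-form omega = sum_i f_i dx_i, the exterior derivative is
  d(omega) = sum_{i < j} (∂f_j/∂x_i - ∂f_i/∂x_j) dx_i ∧ dx_j.
  coefficient of dx ∧ dy: ∂f_2/∂x - ∂f_1/∂y = ∂(2*x)/∂x - ∂(-2*y^2)/∂y = 4*y + 2
Assembling: d(omega) = (4*y + 2) dx ∧ dy.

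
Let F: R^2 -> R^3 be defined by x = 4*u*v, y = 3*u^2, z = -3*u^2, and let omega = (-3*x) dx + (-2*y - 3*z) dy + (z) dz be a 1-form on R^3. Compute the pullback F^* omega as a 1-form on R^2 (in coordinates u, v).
F^* omega = (36*u^3 - 48*u*v^2) du + (-48*u^2*v) dv

Using F^*(f dg) = (f ∘ F) d(g ∘ F), substitute each coordinate x_i by F_i(u, v) in f_i, and replace dx_i by d F_i = (∂F_i/∂u) du + (∂F_i/∂v) dv.
  For the x component: f_1(F) = -12*u*v; d F_1 = (4*v) du + (4*u) dv
  For the y component: f_2(F) = 3*u^2; d F_2 = (6*u) du + (0) dv
  For the z component: f_3(F) = -3*u^2; d F_3 = (-6*u) du + (0) dv
Combining and collecting du, dv coefficients:
  coeff of du: 36*u^3 - 48*u*v^2
  coeff of dv: -48*u^2*v
F^* omega = (36*u^3 - 48*u*v^2) du + (-48*u^2*v) dv.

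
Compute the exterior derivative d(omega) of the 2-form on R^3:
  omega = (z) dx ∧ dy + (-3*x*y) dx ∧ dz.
d(omega) = (3*x + 1) dx ∧ dy ∧ dz

For a 2-form omega = sum_{i<j} g_{ij} dx_i ∧ dx_j, the exterior derivative is
  d(omega) = sum_{i<j} d(g_{ij}) ∧ dx_i ∧ dx_j = sum_{i<j, k} (∂g_{ij}/∂x_k) dx_k ∧ dx_i ∧ dx_j.
Expand each term, using dx_k ∧ dx_i ∧ dx_j = sgn(permutation) dx_{(a)} ∧ dx_{(b)} ∧ dx_{(c)} with (a < b < c) sorted:
  d(z) includes (∂/∂z)(z) dz = (1) dz, which multiplied by dx ∧ dy gives (1) dx ∧ dy ∧ dz
  d(-3*x*y) includes (∂/∂y)(-3*x*y) dy = (-3*x) dy, which multiplied by dx ∧ dz gives (3*x) dx ∧ dy ∧ dz
Collecting like 3-forms: d(omega) = (3*x + 1) dx ∧ dy ∧ dz.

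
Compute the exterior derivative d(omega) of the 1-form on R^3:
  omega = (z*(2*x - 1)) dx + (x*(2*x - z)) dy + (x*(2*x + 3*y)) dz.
d(omega) = (4*x - z) dx ∧ dy + (2*x + 3*y + 1) dx ∧ dz + (4*x) dy ∧ dz

For a 1-form omega = sum_i f_i dx_i, the exterior derivative is
  d(omega) = sum_{i < j} (∂f_j/∂x_i - ∂f_i/∂x_j) dx_i ∧ dx_j.
  coefficient of dx ∧ dy: ∂f_2/∂x - ∂f_1/∂y = ∂(x*(2*x - z))/∂x - ∂(z*(2*x - 1))/∂y = 4*x - z
  coefficient of dx ∧ dz: ∂f_3/∂x - ∂f_1/∂z = ∂(x*(2*x + 3*y))/∂x - ∂(z*(2*x - 1))/∂z = 2*x + 3*y + 1
  coefficient of dy ∧ dz: ∂f_3/∂y - ∂f_2/∂z = ∂(x*(2*x + 3*y))/∂y - ∂(x*(2*x - z))/∂z = 4*x
Assembling: d(omega) = (4*x - z) dx ∧ dy + (2*x + 3*y + 1) dx ∧ dz + (4*x) dy ∧ dz.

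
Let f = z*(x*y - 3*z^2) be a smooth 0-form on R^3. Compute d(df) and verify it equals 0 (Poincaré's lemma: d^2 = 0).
d(df) = 0

Step 1: df = sum_i (∂f/∂x_i) dx_i = (y*z) dx + (x*z) dy + (x*y - 9*z^2) dz.
Step 2: Apply d again. Using the 1-form formula, the coefficient of dx ∧ dy in d(df) is ∂^2 f/∂x ∂y - ∂^2 f/∂y ∂x = (z) - (z) = 0 (equality of mixed partials for smooth f).
Similarly for dx ∧ dz and dy ∧ dz — all coefficients vanish. So d(df) = 0.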